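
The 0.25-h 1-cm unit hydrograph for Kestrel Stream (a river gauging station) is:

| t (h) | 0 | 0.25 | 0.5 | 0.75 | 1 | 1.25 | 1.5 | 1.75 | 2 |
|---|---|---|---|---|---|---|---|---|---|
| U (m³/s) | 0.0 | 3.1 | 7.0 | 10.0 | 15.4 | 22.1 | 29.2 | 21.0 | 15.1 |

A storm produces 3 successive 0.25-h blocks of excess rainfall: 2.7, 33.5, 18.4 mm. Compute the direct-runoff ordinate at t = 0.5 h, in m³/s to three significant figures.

Q ≈ 12.3 m³/s

By discrete convolution, Q_j = Σ (P_i / 10 mm) · U_{j−i}.
At t = 0.5 h (j=2): Q = (2.7/10)·7.0 + (33.5/10)·3.1 + (18.4/10)·0.0 = 12.3 m³/s.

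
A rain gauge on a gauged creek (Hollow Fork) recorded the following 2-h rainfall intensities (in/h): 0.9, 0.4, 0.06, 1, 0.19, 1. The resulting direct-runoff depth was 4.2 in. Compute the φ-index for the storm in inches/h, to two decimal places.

Only the 4 blocks with intensity above φ contribute runoff: 0.9, 0.4, 1, 1 in/h.
Σ(I−φ)·Δt = d  ⇒  (0.9+0.4+1+1 − 4φ)·2 = 4.2
φ = (3.300 − 4.2/2) / 4 = 0.30 in/h.

φ ≈ 0.30 in/h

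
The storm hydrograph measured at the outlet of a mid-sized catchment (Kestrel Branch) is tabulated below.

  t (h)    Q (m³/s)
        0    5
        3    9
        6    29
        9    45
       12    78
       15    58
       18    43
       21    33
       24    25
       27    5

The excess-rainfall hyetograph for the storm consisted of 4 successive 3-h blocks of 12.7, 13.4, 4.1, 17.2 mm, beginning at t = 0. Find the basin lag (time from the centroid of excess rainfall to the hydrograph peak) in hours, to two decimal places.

Centroid of excess rainfall: t_c = Σ P_i·t̄_i / ΣP_i = 6.1329 h (block centres at 1.5, 4.5, 7.5, 10.5 h).
Hydrograph peak occurs at t = 12 h, so basin lag t_L = 12 − 6.1329 = 5.87 h.

t_L ≈ 5.87 h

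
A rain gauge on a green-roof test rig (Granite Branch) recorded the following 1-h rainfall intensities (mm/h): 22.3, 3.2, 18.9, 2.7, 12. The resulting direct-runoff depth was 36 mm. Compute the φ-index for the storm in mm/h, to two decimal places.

Only the 3 blocks with intensity above φ contribute runoff: 22.3, 18.9, 12 mm/h.
Σ(I−φ)·Δt = d  ⇒  (22.3+18.9+12 − 3φ)·1 = 36
φ = (53.20 − 36/1) / 3 = 5.73 mm/h.

φ ≈ 5.73 mm/h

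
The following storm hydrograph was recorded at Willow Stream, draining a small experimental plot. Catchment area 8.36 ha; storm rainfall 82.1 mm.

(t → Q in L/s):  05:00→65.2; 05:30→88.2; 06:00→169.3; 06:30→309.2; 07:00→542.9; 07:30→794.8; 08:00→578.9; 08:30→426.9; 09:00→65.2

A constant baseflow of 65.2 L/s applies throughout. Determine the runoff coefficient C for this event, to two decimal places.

ΣQ_DR = 2454 L/s; V = ΣQ_DR·Δt = 4.417 × 10^6 L.
Runoff depth d = V / A = 52.83 mm.
C = d / P = 52.83 / 82.1 = 0.64.

C ≈ 0.64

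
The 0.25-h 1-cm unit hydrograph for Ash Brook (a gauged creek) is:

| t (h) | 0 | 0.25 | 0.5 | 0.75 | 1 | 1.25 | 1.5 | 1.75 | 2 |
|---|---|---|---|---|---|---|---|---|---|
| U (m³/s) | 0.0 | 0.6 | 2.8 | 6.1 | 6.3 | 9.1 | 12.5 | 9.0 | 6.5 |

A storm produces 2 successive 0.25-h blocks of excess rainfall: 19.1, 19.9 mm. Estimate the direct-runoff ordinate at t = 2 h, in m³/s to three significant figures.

Q ≈ 30.3 m³/s

By discrete convolution, Q_j = Σ (P_i / 10 mm) · U_{j−i}.
At t = 2 h (j=8): Q = (19.1/10)·6.5 + (19.9/10)·9.0 = 30.3 m³/s.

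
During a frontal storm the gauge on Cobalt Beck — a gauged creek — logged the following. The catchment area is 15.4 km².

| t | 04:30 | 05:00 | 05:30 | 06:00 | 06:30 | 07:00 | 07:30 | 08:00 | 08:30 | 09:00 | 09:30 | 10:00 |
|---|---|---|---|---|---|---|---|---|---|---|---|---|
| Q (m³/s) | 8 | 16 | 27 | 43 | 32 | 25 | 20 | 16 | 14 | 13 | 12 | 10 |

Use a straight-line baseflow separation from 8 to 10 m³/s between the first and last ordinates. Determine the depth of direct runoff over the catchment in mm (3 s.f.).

Direct runoff: 0.00, 7.82, 18.64, 34.45, 23.27, 16.09, 10.91, 6.73, 4.55, 3.36, 2.18, 0.00 m³/s; ΣQ_DR = 128.0 m³/s.
V = ΣQ_DR · Δt = 128.0 × 1800 s = 2.304 × 10^5 m³.
Over A = 15.4 km², depth = V / A = 15.0 mm.

d ≈ 15.0 mm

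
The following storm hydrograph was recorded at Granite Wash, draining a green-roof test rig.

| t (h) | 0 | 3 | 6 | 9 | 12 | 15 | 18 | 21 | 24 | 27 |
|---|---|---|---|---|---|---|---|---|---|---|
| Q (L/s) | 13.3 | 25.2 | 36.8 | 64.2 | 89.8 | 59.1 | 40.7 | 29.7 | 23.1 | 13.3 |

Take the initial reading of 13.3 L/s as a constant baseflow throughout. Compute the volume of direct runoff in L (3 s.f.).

Direct-runoff ordinates (Q − Q_b): 0.0, 11.9, 23.5, 50.9, 76.5, 45.8, 27.4, 16.4, 9.8, 0.0 L/s.
ΣQ_DR = 262.2 L/s.
With Δt = 3 h = 10800 s, V = ΣQ_DR · Δt = 262.2 × 10800 = 2.83 × 10^6 L.

V ≈ 2.83 × 10^6 L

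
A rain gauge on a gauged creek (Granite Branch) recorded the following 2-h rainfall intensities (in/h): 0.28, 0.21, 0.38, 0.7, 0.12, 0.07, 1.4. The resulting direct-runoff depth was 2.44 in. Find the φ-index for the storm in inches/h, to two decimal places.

Only the 2 blocks with intensity above φ contribute runoff: 0.7, 1.4 in/h.
Σ(I−φ)·Δt = d  ⇒  (0.7+1.4 − 2φ)·2 = 2.44
φ = (2.100 − 2.44/2) / 2 = 0.44 in/h.

φ ≈ 0.44 in/h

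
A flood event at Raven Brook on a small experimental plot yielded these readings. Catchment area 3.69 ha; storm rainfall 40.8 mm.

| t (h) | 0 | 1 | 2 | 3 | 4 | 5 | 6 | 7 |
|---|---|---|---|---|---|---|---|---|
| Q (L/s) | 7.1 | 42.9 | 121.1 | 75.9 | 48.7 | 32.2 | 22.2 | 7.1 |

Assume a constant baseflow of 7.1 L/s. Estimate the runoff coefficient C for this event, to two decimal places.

C ≈ 0.72

ΣQ_DR = 300.4 L/s; V = ΣQ_DR·Δt = 1.081 × 10^6 L.
Runoff depth d = V / A = 29.31 mm.
C = d / P = 29.31 / 40.8 = 0.72.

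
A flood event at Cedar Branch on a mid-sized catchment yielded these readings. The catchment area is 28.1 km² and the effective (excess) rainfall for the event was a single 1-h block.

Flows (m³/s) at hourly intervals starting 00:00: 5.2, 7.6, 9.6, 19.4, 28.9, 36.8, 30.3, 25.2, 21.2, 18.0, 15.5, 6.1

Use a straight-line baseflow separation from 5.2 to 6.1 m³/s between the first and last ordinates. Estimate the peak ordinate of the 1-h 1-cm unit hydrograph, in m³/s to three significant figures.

U_p ≈ 15.6 m³/s

Direct runoff: 0.00, 2.32, 4.24, 13.95, 23.37, 31.19, 24.61, 19.43, 15.35, 12.06, 9.48, 0.00 m³/s; ΣQ_DR = 156.0 m³/s, peak = 31.19 m³/s.
Runoff depth d = ΣQ_DR·Δt / A = 156.0 × 3600 / (28.1 km²) = 19.99 mm.
The 1-cm UH is the DRH scaled by (10 mm)/d, so U_p = 31.19 × 10/19.99 = 15.6 m³/s.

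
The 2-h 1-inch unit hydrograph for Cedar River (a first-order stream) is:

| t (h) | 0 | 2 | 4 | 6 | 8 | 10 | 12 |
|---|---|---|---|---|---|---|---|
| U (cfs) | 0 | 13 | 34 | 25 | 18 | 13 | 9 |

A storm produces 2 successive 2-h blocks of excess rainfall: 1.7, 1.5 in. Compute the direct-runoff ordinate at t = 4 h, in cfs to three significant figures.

By discrete convolution, Q_j = Σ (P_i / 1 in) · U_{j−i}.
At t = 4 h (j=2): Q = (1.7/1)·34 + (1.5/1)·13 = 77.3 cfs.

Q ≈ 77.3 cfs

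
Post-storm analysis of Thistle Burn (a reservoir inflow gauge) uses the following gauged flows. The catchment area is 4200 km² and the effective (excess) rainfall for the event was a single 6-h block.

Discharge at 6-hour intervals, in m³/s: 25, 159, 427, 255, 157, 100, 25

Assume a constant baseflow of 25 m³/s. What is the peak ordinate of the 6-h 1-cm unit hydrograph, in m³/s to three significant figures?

U_p ≈ 803 m³/s

Direct runoff: 0.0, 134.0, 402.0, 230.0, 132.0, 75.0, 0.0 m³/s; ΣQ_DR = 973.0 m³/s, peak = 402.0 m³/s.
Runoff depth d = ΣQ_DR·Δt / A = 973.0 × 21600 / (4200 km²) = 5.004 mm.
The 1-cm UH is the DRH scaled by (10 mm)/d, so U_p = 402.0 × 10/5.004 = 803 m³/s.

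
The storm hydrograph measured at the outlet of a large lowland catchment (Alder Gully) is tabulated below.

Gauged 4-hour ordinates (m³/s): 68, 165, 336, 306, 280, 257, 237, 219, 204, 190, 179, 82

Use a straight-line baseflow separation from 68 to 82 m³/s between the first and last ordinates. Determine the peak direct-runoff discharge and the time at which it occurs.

Subtracting baseflow gives direct-runoff ordinates: 0.00, 95.73, 265.45, 234.18, 206.91, 182.64, 161.36, 142.09, 125.82, 110.55, 98.27, 0.00 m³/s.
The maximum is 265.45 m³/s, occurring at the reading for t = 8 h.

Q_p = 265.45 m³/s at t = 8 h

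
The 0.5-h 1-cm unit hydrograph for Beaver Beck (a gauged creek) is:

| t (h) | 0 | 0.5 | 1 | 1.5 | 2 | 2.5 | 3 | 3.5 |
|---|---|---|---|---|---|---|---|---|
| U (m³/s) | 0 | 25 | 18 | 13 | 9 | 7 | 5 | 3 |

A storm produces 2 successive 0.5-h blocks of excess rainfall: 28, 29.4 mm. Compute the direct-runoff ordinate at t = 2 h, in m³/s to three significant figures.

By discrete convolution, Q_j = Σ (P_i / 10 mm) · U_{j−i}.
At t = 2 h (j=4): Q = (28/10)·9 + (29.4/10)·13 = 63.4 m³/s.

Q ≈ 63.4 m³/s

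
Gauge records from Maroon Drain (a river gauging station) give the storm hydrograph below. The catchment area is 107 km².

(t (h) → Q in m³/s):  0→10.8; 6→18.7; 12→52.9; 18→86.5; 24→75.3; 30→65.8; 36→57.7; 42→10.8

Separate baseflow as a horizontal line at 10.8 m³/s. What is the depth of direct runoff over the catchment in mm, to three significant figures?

Direct runoff: 0.0, 7.9, 42.1, 75.7, 64.5, 55.0, 46.9, 0.0 m³/s; ΣQ_DR = 292.1 m³/s.
V = ΣQ_DR · Δt = 292.1 × 21600 s = 6.309 × 10^6 m³.
Over A = 107 km², depth = V / A = 59.0 mm.

d ≈ 59.0 mm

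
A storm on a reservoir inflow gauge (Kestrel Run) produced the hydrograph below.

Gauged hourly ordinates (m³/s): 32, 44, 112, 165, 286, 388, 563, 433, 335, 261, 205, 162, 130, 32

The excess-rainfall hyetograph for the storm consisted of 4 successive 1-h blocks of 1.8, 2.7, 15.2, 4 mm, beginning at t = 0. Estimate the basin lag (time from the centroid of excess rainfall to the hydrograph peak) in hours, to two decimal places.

t_L ≈ 3.60 h

Centroid of excess rainfall: t_c = Σ P_i·t̄_i / ΣP_i = 2.4030 h (block centres at 0.5, 1.5, 2.5, 3.5 h).
Hydrograph peak occurs at t = 6 h, so basin lag t_L = 6 − 2.4030 = 3.60 h.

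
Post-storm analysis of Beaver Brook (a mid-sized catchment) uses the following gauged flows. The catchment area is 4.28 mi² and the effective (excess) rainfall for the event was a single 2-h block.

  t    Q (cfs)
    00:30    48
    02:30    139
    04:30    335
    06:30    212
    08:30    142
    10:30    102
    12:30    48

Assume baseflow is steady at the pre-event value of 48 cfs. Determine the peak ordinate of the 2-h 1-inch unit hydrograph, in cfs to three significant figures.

U_p ≈ 574 cfs

Direct runoff: 0.0, 91.0, 287.0, 164.0, 94.0, 54.0, 0.0 cfs; ΣQ_DR = 690.0 cfs, peak = 287.0 cfs.
Runoff depth d = ΣQ_DR·Δt / A = 690.0 × 7200 / (4.28 mi²) = 0.4996 in.
The 1-inch UH is the DRH scaled by (1 in)/d, so U_p = 287.0 × 1/0.4996 = 574 cfs.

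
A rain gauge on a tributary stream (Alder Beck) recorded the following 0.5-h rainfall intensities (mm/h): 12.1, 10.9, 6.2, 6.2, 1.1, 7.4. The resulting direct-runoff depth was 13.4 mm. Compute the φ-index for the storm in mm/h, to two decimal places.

Only the 5 blocks with intensity above φ contribute runoff: 12.1, 10.9, 6.2, 6.2, 7.4 mm/h.
Σ(I−φ)·Δt = d  ⇒  (12.1+10.9+6.2+6.2+7.4 − 5φ)·0.5 = 13.4
φ = (42.80 − 13.4/0.5) / 5 = 3.20 mm/h.

φ ≈ 3.20 mm/h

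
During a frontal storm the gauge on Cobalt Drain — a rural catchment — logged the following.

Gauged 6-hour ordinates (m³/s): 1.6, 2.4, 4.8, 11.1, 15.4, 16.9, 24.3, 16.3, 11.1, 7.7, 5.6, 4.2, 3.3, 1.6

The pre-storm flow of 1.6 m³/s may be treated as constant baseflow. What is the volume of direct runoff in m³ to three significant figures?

V ≈ 2.24 × 10^6 m³

Direct-runoff ordinates (Q − Q_b): 0.0, 0.8, 3.2, 9.5, 13.8, 15.3, 22.7, 14.7, 9.5, 6.1, 4.0, 2.6, 1.7, 0.0 m³/s.
ΣQ_DR = 103.9 m³/s.
With Δt = 6 h = 21600 s, V = ΣQ_DR · Δt = 103.9 × 21600 = 2.24 × 10^6 m³.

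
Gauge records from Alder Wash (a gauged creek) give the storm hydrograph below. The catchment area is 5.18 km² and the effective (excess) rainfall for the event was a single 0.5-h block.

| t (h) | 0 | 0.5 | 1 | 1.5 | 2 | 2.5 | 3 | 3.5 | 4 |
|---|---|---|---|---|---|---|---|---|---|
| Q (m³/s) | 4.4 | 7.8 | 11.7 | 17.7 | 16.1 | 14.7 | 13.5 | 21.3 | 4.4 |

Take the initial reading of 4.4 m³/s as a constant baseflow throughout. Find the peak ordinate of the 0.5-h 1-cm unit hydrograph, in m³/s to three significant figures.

U_p ≈ 6.75 m³/s

Direct runoff: 0.0, 3.4, 7.3, 13.3, 11.7, 10.3, 9.1, 16.9, 0.0 m³/s; ΣQ_DR = 72.00 m³/s, peak = 16.9 m³/s.
Runoff depth d = ΣQ_DR·Δt / A = 72.00 × 1800 / (5.18 km²) = 25.02 mm.
The 1-cm UH is the DRH scaled by (10 mm)/d, so U_p = 16.9 × 10/25.02 = 6.75 m³/s.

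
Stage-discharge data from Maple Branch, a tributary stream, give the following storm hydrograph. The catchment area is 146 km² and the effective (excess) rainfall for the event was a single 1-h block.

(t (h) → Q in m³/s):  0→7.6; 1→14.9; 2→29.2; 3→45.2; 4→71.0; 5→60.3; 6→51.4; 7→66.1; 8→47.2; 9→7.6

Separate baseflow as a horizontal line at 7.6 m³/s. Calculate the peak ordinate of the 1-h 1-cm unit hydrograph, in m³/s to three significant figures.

U_p ≈ 79.2 m³/s

Direct runoff: 0.0, 7.3, 21.6, 37.6, 63.4, 52.7, 43.8, 58.5, 39.6, 0.0 m³/s; ΣQ_DR = 324.5 m³/s, peak = 63.4 m³/s.
Runoff depth d = ΣQ_DR·Δt / A = 324.5 × 3600 / (146 km²) = 8.001 mm.
The 1-cm UH is the DRH scaled by (10 mm)/d, so U_p = 63.4 × 10/8.001 = 79.2 m³/s.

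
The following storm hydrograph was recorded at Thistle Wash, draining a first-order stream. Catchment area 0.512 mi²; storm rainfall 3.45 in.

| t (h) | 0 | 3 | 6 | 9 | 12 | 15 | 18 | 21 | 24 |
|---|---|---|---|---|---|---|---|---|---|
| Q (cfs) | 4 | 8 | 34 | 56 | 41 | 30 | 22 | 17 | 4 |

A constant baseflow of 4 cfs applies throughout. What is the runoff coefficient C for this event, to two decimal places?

ΣQ_DR = 180.0 cfs; V = ΣQ_DR·Δt = 1.944 × 10^6 ft³.
Runoff depth d = V / A = 1.634 in.
C = d / P = 1.634 / 3.45 = 0.47.

C ≈ 0.47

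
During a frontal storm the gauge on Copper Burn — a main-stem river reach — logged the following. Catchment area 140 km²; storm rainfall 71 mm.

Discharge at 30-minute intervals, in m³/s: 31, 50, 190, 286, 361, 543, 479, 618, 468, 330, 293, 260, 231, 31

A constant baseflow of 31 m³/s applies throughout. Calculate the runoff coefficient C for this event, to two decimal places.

C ≈ 0.68

ΣQ_DR = 3737 m³/s; V = ΣQ_DR·Δt = 6.727 × 10^6 m³.
Runoff depth d = V / A = 48.05 mm.
C = d / P = 48.05 / 71 = 0.68.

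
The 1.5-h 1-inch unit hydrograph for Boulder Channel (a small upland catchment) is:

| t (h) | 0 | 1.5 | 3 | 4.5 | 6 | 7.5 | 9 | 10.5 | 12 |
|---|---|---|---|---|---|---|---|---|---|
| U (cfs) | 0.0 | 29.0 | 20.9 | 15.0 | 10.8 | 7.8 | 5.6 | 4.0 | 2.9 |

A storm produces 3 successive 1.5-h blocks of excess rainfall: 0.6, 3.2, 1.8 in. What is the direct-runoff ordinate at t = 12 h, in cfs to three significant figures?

By discrete convolution, Q_j = Σ (P_i / 1 in) · U_{j−i}.
At t = 12 h (j=8): Q = (0.6/1)·2.9 + (3.2/1)·4.0 + (1.8/1)·5.6 = 24.6 cfs.

Q ≈ 24.6 cfs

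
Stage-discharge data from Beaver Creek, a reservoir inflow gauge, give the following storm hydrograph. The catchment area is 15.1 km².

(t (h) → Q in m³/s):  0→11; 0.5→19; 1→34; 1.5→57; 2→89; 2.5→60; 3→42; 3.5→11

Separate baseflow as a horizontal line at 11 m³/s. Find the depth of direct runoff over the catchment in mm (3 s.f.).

d ≈ 28.0 mm

Direct runoff: 0.0, 8.0, 23.0, 46.0, 78.0, 49.0, 31.0, 0.0 m³/s; ΣQ_DR = 235.0 m³/s.
V = ΣQ_DR · Δt = 235.0 × 1800 s = 4.230 × 10^5 m³.
Over A = 15.1 km², depth = V / A = 28.0 mm.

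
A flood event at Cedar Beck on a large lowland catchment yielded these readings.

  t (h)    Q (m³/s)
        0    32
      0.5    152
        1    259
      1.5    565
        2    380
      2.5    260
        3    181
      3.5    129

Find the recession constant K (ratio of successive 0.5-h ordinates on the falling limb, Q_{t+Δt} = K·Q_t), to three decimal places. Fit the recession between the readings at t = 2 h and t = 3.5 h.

K ≈ 0.698

Using the recession-limb readings at t = 2 h and t = 3.5 h: Q falls from 380 to 129 m³/s over 3 intervals.
K = (Q₂/Q₁)^(1/3) = (129/380)^(1/3) = 0.698.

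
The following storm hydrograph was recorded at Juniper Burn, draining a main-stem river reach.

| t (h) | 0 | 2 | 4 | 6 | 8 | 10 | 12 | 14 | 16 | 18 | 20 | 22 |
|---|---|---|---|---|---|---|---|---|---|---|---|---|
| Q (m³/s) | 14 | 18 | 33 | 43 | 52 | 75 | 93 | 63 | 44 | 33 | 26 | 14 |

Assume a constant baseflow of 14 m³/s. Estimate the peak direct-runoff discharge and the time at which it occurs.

Q_p = 79.0 m³/s at t = 12 h

Subtracting baseflow gives direct-runoff ordinates: 0.0, 4.0, 19.0, 29.0, 38.0, 61.0, 79.0, 49.0, 30.0, 19.0, 12.0, 0.0 m³/s.
The maximum is 79.0 m³/s, occurring at the reading for t = 12 h.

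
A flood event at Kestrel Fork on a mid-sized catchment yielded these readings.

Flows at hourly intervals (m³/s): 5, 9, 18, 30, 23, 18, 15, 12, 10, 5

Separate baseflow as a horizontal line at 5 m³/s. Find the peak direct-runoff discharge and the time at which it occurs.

Subtracting baseflow gives direct-runoff ordinates: 0.0, 4.0, 13.0, 25.0, 18.0, 13.0, 10.0, 7.0, 5.0, 0.0 m³/s.
The maximum is 25.0 m³/s, occurring at the reading for t = 3 h.

Q_p = 25.0 m³/s at t = 3 h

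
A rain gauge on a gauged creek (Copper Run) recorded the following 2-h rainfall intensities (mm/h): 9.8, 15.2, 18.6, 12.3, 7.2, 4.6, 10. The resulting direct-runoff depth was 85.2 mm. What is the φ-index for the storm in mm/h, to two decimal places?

Only the 6 blocks with intensity above φ contribute runoff: 9.8, 15.2, 18.6, 12.3, 7.2, 10 mm/h.
Σ(I−φ)·Δt = d  ⇒  (9.8+15.2+18.6+12.3+7.2+10 − 6φ)·2 = 85.2
φ = (73.10 − 85.2/2) / 6 = 5.08 mm/h.

φ ≈ 5.08 mm/h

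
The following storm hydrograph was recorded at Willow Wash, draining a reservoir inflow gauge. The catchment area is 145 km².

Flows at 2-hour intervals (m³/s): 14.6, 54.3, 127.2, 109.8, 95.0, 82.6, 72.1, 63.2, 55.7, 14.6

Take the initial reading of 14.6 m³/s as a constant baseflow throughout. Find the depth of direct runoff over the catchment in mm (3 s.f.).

Direct runoff: 0.0, 39.7, 112.6, 95.2, 80.4, 68.0, 57.5, 48.6, 41.1, 0.0 m³/s; ΣQ_DR = 543.1 m³/s.
V = ΣQ_DR · Δt = 543.1 × 7200 s = 3.910 × 10^6 m³.
Over A = 145 km², depth = V / A = 27.0 mm.

d ≈ 27.0 mm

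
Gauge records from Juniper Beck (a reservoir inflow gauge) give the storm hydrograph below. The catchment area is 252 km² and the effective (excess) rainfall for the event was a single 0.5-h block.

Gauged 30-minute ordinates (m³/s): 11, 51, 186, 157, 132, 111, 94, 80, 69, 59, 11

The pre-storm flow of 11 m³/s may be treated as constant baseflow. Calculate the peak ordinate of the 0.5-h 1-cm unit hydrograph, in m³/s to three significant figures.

Direct runoff: 0.0, 40.0, 175.0, 146.0, 121.0, 100.0, 83.0, 69.0, 58.0, 48.0, 0.0 m³/s; ΣQ_DR = 840.0 m³/s, peak = 175.0 m³/s.
Runoff depth d = ΣQ_DR·Δt / A = 840.0 × 1800 / (252 km²) = 6.000 mm.
The 1-cm UH is the DRH scaled by (10 mm)/d, so U_p = 175.0 × 10/6.000 = 292 m³/s.

U_p ≈ 292 m³/s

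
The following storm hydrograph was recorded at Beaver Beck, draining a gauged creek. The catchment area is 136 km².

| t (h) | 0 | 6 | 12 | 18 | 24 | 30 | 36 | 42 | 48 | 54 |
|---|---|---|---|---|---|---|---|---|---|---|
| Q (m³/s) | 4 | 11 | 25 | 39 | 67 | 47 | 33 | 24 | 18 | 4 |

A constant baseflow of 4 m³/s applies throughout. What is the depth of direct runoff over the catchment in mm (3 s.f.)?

d ≈ 36.8 mm

Direct runoff: 0.0, 7.0, 21.0, 35.0, 63.0, 43.0, 29.0, 20.0, 14.0, 0.0 m³/s; ΣQ_DR = 232.0 m³/s.
V = ΣQ_DR · Δt = 232.0 × 21600 s = 5.011 × 10^6 m³.
Over A = 136 km², depth = V / A = 36.8 mm.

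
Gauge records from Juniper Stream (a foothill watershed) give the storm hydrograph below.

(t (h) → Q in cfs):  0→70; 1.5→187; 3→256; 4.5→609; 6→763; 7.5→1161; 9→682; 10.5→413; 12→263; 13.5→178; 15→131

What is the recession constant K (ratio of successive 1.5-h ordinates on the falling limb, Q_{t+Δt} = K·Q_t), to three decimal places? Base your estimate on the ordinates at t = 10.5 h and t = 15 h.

K ≈ 0.682

Using the recession-limb readings at t = 10.5 h and t = 15 h: Q falls from 413 to 131 cfs over 3 intervals.
K = (Q₂/Q₁)^(1/3) = (131/413)^(1/3) = 0.682.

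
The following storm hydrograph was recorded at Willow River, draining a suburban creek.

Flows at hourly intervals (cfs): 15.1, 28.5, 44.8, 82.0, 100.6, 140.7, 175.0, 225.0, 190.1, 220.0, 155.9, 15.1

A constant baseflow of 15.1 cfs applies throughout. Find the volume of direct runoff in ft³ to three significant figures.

Direct-runoff ordinates (Q − Q_b): 0.0, 13.4, 29.7, 66.9, 85.5, 125.6, 159.9, 209.9, 175.0, 204.9, 140.8, 0.0 cfs.
ΣQ_DR = 1212 cfs.
With Δt = 1 h = 3600 s, V = ΣQ_DR · Δt = 1212 × 3600 = 4.36 × 10^6 ft³.

V ≈ 4.36 × 10^6 ft³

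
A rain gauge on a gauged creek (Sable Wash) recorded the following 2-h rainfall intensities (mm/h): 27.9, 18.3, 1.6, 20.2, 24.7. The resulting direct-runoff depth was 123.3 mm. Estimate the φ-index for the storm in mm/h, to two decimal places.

Only the 4 blocks with intensity above φ contribute runoff: 27.9, 18.3, 20.2, 24.7 mm/h.
Σ(I−φ)·Δt = d  ⇒  (27.9+18.3+20.2+24.7 − 4φ)·2 = 123.3
φ = (91.10 − 123.3/2) / 4 = 7.36 mm/h.

φ ≈ 7.36 mm/h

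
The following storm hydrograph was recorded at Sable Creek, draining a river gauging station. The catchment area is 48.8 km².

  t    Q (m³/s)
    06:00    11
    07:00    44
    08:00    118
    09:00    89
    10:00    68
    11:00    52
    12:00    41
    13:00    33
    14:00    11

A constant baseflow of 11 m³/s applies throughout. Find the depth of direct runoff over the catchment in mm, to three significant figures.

Direct runoff: 0.0, 33.0, 107.0, 78.0, 57.0, 41.0, 30.0, 22.0, 0.0 m³/s; ΣQ_DR = 368.0 m³/s.
V = ΣQ_DR · Δt = 368.0 × 3600 s = 1.325 × 10^6 m³.
Over A = 48.8 km², depth = V / A = 27.1 mm.

d ≈ 27.1 mm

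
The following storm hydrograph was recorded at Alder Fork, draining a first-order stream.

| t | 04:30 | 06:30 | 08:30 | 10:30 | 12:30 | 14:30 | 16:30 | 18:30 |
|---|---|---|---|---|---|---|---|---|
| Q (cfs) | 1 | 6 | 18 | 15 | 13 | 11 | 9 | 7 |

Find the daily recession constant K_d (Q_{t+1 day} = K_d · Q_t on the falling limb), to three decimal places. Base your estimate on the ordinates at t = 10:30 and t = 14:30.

K_d ≈ 0.156

Between t = 10:30 and t = 14:30 the flow falls from 15 to 11 cfs over 2×2 h = 4 h.
Per-interval ratio K = (11/15)^(1/2) = 0.8563; K_d = K^(24/2) = 0.156.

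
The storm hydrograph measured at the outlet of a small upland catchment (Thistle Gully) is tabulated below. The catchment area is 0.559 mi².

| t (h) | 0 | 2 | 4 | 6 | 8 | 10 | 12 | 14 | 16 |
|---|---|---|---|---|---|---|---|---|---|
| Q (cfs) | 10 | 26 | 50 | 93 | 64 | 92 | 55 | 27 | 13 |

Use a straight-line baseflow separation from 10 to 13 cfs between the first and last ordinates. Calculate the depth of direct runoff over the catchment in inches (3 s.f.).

Direct runoff: 0.00, 15.62, 39.25, 81.88, 52.50, 80.12, 42.75, 14.38, 0.00 cfs; ΣQ_DR = 326.5 cfs.
V = ΣQ_DR · Δt = 326.5 × 7200 s = 2.351 × 10^6 ft³.
Over A = 0.559 mi², depth = V / A = 1.81 in.

d ≈ 1.81 in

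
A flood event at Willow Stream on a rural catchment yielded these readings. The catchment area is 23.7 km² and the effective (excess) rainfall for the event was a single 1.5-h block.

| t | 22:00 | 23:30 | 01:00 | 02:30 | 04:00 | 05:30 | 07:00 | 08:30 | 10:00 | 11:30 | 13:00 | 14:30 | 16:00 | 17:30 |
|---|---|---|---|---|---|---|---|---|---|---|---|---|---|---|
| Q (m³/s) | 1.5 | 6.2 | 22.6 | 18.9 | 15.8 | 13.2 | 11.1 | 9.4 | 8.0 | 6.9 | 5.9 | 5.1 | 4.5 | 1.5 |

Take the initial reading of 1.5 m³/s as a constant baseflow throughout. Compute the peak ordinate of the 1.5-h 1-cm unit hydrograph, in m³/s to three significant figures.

U_p ≈ 8.45 m³/s

Direct runoff: 0.0, 4.7, 21.1, 17.4, 14.3, 11.7, 9.6, 7.9, 6.5, 5.4, 4.4, 3.6, 3.0, 0.0 m³/s; ΣQ_DR = 109.6 m³/s, peak = 21.1 m³/s.
Runoff depth d = ΣQ_DR·Δt / A = 109.6 × 5400 / (23.7 km²) = 24.97 mm.
The 1-cm UH is the DRH scaled by (10 mm)/d, so U_p = 21.1 × 10/24.97 = 8.45 m³/s.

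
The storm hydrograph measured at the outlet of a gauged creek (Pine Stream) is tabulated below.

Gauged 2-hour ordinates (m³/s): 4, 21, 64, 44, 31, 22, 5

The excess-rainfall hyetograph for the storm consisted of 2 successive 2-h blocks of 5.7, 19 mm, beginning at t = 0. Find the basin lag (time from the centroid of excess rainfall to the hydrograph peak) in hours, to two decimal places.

Centroid of excess rainfall: t_c = Σ P_i·t̄_i / ΣP_i = 2.5385 h (block centres at 1, 3 h).
Hydrograph peak occurs at t = 4 h, so basin lag t_L = 4 − 2.5385 = 1.46 h.

t_L ≈ 1.46 h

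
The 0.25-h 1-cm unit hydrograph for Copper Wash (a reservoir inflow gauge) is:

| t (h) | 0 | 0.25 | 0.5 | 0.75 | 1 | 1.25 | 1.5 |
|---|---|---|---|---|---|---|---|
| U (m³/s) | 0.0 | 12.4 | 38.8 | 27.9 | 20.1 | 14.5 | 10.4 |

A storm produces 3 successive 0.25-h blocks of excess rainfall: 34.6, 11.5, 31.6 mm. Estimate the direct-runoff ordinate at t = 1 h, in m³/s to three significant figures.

By discrete convolution, Q_j = Σ (P_i / 10 mm) · U_{j−i}.
At t = 1 h (j=4): Q = (34.6/10)·20.1 + (11.5/10)·27.9 + (31.6/10)·38.8 = 224 m³/s.

Q ≈ 224 m³/s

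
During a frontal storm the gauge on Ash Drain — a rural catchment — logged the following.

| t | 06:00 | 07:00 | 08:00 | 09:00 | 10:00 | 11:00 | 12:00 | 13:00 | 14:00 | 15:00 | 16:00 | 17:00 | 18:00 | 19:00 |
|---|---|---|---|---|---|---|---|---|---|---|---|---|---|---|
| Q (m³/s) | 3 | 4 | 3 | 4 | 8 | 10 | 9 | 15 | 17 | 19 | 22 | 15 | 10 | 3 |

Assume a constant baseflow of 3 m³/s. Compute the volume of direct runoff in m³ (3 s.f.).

V ≈ 3.60 × 10^5 m³

Direct-runoff ordinates (Q − Q_b): 0.0, 1.0, 0.0, 1.0, 5.0, 7.0, 6.0, 12.0, 14.0, 16.0, 19.0, 12.0, 7.0, 0.0 m³/s.
ΣQ_DR = 100.0 m³/s.
With Δt = 1 h = 3600 s, V = ΣQ_DR · Δt = 100.0 × 3600 = 3.60 × 10^5 m³.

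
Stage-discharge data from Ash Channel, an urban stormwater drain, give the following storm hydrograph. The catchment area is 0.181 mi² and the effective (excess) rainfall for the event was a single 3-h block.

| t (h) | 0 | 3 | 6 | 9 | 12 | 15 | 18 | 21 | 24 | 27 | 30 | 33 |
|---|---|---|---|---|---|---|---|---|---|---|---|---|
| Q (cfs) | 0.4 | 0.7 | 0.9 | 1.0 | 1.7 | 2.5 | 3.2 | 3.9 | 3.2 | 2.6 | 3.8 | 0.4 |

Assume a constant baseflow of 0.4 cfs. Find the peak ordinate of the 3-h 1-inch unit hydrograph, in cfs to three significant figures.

U_p ≈ 6.99 cfs

Direct runoff: 0.0, 0.3, 0.5, 0.6, 1.3, 2.1, 2.8, 3.5, 2.8, 2.2, 3.4, 0.0 cfs; ΣQ_DR = 19.50 cfs, peak = 3.5 cfs.
Runoff depth d = ΣQ_DR·Δt / A = 19.50 × 10800 / (0.181 mi²) = 0.5008 in.
The 1-inch UH is the DRH scaled by (1 in)/d, so U_p = 3.5 × 1/0.5008 = 6.99 cfs.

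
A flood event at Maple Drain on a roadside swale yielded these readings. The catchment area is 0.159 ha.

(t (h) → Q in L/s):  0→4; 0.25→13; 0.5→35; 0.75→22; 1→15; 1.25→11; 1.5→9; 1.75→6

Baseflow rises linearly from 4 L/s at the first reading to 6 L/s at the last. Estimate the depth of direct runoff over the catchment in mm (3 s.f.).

d ≈ 42.5 mm

Direct runoff: 0.00, 8.71, 30.43, 17.14, 9.86, 5.57, 3.29, 0.00 L/s; ΣQ_DR = 75.00 L/s.
V = ΣQ_DR · Δt = 75.00 × 900 s = 67500 L.
Over A = 0.159 ha, depth = V / A = 42.5 mm.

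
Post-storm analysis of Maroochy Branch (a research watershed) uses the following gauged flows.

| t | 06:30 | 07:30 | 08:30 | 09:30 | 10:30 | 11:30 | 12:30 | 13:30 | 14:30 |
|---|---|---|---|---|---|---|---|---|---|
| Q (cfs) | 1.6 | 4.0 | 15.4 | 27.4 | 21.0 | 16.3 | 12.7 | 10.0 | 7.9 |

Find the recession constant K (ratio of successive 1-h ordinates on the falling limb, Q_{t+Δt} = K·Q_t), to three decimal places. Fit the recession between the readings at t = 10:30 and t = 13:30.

Using the recession-limb readings at t = 10:30 and t = 13:30: Q falls from 21.0 to 10.0 cfs over 3 intervals.
K = (Q₂/Q₁)^(1/3) = (10.0/21.0)^(1/3) = 0.781.

K ≈ 0.781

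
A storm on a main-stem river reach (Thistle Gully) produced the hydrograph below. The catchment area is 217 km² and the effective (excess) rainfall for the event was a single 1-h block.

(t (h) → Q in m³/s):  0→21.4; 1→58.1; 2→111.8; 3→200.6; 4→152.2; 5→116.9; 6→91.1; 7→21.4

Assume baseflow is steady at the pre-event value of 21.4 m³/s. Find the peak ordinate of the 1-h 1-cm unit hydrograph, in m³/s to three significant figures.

U_p ≈ 179 m³/s

Direct runoff: 0.0, 36.7, 90.4, 179.2, 130.8, 95.5, 69.7, 0.0 m³/s; ΣQ_DR = 602.3 m³/s, peak = 179.2 m³/s.
Runoff depth d = ΣQ_DR·Δt / A = 602.3 × 3600 / (217 km²) = 9.992 mm.
The 1-cm UH is the DRH scaled by (10 mm)/d, so U_p = 179.2 × 10/9.992 = 179 m³/s.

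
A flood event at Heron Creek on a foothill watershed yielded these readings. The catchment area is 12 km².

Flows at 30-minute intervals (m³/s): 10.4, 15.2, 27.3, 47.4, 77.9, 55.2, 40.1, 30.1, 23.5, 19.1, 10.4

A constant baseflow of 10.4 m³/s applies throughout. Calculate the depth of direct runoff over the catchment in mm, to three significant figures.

d ≈ 36.3 mm

Direct runoff: 0.0, 4.8, 16.9, 37.0, 67.5, 44.8, 29.7, 19.7, 13.1, 8.7, 0.0 m³/s; ΣQ_DR = 242.2 m³/s.
V = ΣQ_DR · Δt = 242.2 × 1800 s = 4.360 × 10^5 m³.
Over A = 12 km², depth = V / A = 36.3 mm.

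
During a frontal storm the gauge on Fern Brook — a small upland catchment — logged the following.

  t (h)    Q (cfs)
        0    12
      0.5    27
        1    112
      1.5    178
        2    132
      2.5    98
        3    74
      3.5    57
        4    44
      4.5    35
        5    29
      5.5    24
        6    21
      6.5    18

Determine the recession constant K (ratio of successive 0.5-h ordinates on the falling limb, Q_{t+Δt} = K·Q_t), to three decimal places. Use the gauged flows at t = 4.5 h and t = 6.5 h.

K ≈ 0.847

Using the recession-limb readings at t = 4.5 h and t = 6.5 h: Q falls from 35 to 18 cfs over 4 intervals.
K = (Q₂/Q₁)^(1/4) = (18/35)^(1/4) = 0.847.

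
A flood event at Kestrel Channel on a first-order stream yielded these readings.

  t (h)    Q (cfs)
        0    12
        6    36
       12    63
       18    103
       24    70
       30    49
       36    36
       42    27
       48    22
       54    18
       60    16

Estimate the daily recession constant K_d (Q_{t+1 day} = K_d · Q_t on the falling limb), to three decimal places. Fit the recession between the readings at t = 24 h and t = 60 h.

K_d ≈ 0.374

Between t = 24 h and t = 60 h the flow falls from 70 to 16 cfs over 6×6 h = 36 h.
Per-interval ratio K = (16/70)^(1/6) = 0.7819; K_d = K^(24/6) = 0.374.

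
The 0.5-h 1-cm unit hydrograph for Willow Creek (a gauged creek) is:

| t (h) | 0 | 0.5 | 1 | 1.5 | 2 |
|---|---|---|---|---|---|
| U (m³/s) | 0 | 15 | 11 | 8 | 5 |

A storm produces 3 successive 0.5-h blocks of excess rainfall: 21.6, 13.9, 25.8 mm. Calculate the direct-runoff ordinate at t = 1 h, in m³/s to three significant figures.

Q ≈ 44.6 m³/s

By discrete convolution, Q_j = Σ (P_i / 10 mm) · U_{j−i}.
At t = 1 h (j=2): Q = (21.6/10)·11 + (13.9/10)·15 + (25.8/10)·0 = 44.6 m³/s.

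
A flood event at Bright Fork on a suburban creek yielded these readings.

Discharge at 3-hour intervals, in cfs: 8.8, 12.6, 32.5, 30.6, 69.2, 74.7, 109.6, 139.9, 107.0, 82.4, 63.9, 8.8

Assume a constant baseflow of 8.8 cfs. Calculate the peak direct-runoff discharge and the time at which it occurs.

Subtracting baseflow gives direct-runoff ordinates: 0.0, 3.8, 23.7, 21.8, 60.4, 65.9, 100.8, 131.1, 98.2, 73.6, 55.1, 0.0 cfs.
The maximum is 131.1 cfs, occurring at the reading for t = 21 h.

Q_p = 131.1 cfs at t = 21 h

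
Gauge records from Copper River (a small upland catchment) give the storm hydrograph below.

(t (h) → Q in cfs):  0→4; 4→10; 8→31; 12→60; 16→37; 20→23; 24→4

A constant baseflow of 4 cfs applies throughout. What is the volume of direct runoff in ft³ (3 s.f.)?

V ≈ 2.03 × 10^6 ft³

Direct-runoff ordinates (Q − Q_b): 0.0, 6.0, 27.0, 56.0, 33.0, 19.0, 0.0 cfs.
ΣQ_DR = 141.0 cfs.
With Δt = 4 h = 14400 s, V = ΣQ_DR · Δt = 141.0 × 14400 = 2.03 × 10^6 ft³.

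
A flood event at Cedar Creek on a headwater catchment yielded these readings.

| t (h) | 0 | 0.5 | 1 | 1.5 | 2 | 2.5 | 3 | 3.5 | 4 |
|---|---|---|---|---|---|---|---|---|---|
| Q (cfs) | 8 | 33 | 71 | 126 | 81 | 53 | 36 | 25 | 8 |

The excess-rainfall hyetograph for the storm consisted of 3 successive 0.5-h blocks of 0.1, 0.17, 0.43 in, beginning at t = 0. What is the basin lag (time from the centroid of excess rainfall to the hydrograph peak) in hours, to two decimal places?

Centroid of excess rainfall: t_c = Σ P_i·t̄_i / ΣP_i = 0.9857 h (block centres at 0.25, 0.75, 1.25 h).
Hydrograph peak occurs at t = 1.5 h, so basin lag t_L = 1.5 − 0.9857 = 0.51 h.

t_L ≈ 0.51 h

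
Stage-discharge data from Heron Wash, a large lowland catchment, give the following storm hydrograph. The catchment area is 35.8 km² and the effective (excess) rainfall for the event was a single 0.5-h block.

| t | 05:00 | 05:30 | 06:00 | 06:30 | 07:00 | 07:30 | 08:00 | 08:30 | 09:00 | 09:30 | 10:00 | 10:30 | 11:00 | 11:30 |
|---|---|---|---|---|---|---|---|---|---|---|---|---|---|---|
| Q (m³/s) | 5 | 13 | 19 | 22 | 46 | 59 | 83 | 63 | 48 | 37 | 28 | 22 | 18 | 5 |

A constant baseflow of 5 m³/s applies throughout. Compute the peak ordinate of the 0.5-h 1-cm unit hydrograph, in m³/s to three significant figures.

U_p ≈ 39.0 m³/s

Direct runoff: 0.0, 8.0, 14.0, 17.0, 41.0, 54.0, 78.0, 58.0, 43.0, 32.0, 23.0, 17.0, 13.0, 0.0 m³/s; ΣQ_DR = 398.0 m³/s, peak = 78.0 m³/s.
Runoff depth d = ΣQ_DR·Δt / A = 398.0 × 1800 / (35.8 km²) = 20.01 mm.
The 1-cm UH is the DRH scaled by (10 mm)/d, so U_p = 78.0 × 10/20.01 = 39.0 m³/s.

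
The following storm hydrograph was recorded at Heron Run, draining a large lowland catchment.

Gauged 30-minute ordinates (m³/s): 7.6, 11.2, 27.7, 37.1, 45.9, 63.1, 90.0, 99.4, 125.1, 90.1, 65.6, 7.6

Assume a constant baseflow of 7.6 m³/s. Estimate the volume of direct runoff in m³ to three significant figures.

Direct-runoff ordinates (Q − Q_b): 0.0, 3.6, 20.1, 29.5, 38.3, 55.5, 82.4, 91.8, 117.5, 82.5, 58.0, 0.0 m³/s.
ΣQ_DR = 579.2 m³/s.
With Δt = 0.5 h = 1800 s, V = ΣQ_DR · Δt = 579.2 × 1800 = 1.04 × 10^6 m³.

V ≈ 1.04 × 10^6 m³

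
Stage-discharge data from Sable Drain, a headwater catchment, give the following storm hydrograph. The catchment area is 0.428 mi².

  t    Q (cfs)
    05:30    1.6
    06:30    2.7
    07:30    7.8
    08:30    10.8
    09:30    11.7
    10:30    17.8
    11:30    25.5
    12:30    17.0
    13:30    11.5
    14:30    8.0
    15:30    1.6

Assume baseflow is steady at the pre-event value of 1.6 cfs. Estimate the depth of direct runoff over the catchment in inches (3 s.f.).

Direct runoff: 0.0, 1.1, 6.2, 9.2, 10.1, 16.2, 23.9, 15.4, 9.9, 6.4, 0.0 cfs; ΣQ_DR = 98.40 cfs.
V = ΣQ_DR · Δt = 98.40 × 3600 s = 3.542 × 10^5 ft³.
Over A = 0.428 mi², depth = V / A = 0.356 in.

d ≈ 0.356 in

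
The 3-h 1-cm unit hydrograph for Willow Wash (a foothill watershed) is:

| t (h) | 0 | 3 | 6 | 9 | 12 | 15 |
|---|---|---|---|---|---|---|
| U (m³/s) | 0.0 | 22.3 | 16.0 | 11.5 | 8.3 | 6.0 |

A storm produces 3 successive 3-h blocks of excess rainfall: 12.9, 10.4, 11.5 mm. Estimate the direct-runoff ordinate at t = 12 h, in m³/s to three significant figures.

By discrete convolution, Q_j = Σ (P_i / 10 mm) · U_{j−i}.
At t = 12 h (j=4): Q = (12.9/10)·8.3 + (10.4/10)·11.5 + (11.5/10)·16.0 = 41.1 m³/s.

Q ≈ 41.1 m³/s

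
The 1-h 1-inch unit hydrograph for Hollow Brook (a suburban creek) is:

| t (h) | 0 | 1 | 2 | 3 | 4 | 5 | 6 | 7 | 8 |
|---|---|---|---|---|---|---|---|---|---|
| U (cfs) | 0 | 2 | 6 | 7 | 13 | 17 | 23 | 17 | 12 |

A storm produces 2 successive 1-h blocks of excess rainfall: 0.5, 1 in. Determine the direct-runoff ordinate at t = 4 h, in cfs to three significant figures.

Q ≈ 13.5 cfs

By discrete convolution, Q_j = Σ (P_i / 1 in) · U_{j−i}.
At t = 4 h (j=4): Q = (0.5/1)·13 + (1/1)·7 = 13.5 cfs.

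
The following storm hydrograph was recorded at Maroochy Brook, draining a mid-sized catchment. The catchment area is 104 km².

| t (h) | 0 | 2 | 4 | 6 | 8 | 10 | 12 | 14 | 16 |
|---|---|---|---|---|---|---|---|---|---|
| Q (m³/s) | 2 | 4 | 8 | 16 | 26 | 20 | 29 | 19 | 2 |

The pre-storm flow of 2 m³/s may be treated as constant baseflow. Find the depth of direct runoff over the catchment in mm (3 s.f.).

Direct runoff: 0.0, 2.0, 6.0, 14.0, 24.0, 18.0, 27.0, 17.0, 0.0 m³/s; ΣQ_DR = 108.0 m³/s.
V = ΣQ_DR · Δt = 108.0 × 7200 s = 7.776 × 10^5 m³.
Over A = 104 km², depth = V / A = 7.48 mm.

d ≈ 7.48 mm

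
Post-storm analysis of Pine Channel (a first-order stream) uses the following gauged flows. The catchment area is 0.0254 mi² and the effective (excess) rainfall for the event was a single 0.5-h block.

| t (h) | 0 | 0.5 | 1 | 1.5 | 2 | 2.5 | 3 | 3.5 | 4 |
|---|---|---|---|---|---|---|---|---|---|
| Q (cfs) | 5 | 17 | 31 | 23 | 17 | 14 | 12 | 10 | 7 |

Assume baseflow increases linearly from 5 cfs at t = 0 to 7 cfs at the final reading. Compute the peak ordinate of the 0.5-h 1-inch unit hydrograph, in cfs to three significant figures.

Direct runoff: 0.00, 11.75, 25.50, 17.25, 11.00, 7.75, 5.50, 3.25, 0.00 cfs; ΣQ_DR = 82.00 cfs, peak = 25.50 cfs.
Runoff depth d = ΣQ_DR·Δt / A = 82.00 × 1800 / (0.0254 mi²) = 2.501 in.
The 1-inch UH is the DRH scaled by (1 in)/d, so U_p = 25.50 × 1/2.501 = 10.2 cfs.

U_p ≈ 10.2 cfs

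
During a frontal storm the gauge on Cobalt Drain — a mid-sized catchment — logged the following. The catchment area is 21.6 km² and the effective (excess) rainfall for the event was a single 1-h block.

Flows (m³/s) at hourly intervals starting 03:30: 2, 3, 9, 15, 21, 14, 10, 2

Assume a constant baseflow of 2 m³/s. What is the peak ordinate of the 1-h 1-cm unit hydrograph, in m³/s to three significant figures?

U_p ≈ 19.0 m³/s

Direct runoff: 0.0, 1.0, 7.0, 13.0, 19.0, 12.0, 8.0, 0.0 m³/s; ΣQ_DR = 60.00 m³/s, peak = 19.0 m³/s.
Runoff depth d = ΣQ_DR·Δt / A = 60.00 × 3600 / (21.6 km²) = 10.00 mm.
The 1-cm UH is the DRH scaled by (10 mm)/d, so U_p = 19.0 × 10/10.00 = 19.0 m³/s.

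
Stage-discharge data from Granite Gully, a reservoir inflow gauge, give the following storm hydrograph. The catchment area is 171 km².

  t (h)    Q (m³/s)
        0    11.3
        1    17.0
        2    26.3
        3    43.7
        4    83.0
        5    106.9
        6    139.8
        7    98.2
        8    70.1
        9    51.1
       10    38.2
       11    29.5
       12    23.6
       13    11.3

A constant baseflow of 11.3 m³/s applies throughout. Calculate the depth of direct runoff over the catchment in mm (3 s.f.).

d ≈ 12.5 mm

Direct runoff: 0.0, 5.7, 15.0, 32.4, 71.7, 95.6, 128.5, 86.9, 58.8, 39.8, 26.9, 18.2, 12.3, 0.0 m³/s; ΣQ_DR = 591.8 m³/s.
V = ΣQ_DR · Δt = 591.8 × 3600 s = 2.130 × 10^6 m³.
Over A = 171 km², depth = V / A = 12.5 mm.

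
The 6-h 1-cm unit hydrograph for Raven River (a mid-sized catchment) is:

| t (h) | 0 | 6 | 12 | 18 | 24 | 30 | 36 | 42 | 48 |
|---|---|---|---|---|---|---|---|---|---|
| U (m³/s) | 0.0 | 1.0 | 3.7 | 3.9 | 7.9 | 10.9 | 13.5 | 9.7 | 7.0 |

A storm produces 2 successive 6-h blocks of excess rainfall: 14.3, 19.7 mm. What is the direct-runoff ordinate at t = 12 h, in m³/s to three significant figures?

By discrete convolution, Q_j = Σ (P_i / 10 mm) · U_{j−i}.
At t = 12 h (j=2): Q = (14.3/10)·3.7 + (19.7/10)·1.0 = 7.26 m³/s.

Q ≈ 7.26 m³/s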